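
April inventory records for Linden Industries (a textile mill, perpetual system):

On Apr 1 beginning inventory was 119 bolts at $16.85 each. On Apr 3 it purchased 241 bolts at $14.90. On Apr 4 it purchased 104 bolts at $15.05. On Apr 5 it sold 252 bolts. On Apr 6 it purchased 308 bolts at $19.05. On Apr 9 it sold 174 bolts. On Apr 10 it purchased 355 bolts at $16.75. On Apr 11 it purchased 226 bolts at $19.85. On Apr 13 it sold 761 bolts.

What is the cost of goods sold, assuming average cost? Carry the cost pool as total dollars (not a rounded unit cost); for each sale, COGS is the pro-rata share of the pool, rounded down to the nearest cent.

COGS = $20,503.88

After Apr 1: 119 on hand, pool $2,005.15 (≈ $16.8500 each)
After Apr 3: 360 on hand, pool $5,596.05 (≈ $15.5446 each)
After Apr 4: 464 on hand, pool $7,161.25 (≈ $15.4337 each)
Apr 5, sell 252: 252/464 × $7,161.25 → $3,889.29
After Apr 6: 520 on hand, pool $9,139.36 (≈ $17.5757 each)
Apr 9, sell 174: 174/520 × $9,139.36 → $3,058.17
After Apr 10: 701 on hand, pool $12,027.44 (≈ $17.1575 each)
After Apr 11: 927 on hand, pool $16,513.54 (≈ $17.8140 each)
Apr 13, sell 761: 761/927 × $16,513.54 → $13,556.42
Total COGS = $3,889.29 + $3,058.17 + $13,556.42 = $20,503.88
Ending inventory (cost pool remaining) = $2,957.12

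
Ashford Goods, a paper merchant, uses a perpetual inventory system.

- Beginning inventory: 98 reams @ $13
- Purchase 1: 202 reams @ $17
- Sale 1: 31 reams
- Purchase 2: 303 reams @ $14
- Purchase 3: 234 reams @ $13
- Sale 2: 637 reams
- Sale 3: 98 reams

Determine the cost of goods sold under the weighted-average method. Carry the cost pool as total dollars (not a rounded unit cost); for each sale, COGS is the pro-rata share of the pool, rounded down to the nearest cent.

COGS = $10,978.48

After Beginning: 98 on hand, pool $1,274.00 (≈ $13.0000 each)
After Purchase 1: 300 on hand, pool $4,708.00 (≈ $15.6933 each)
Sale 1, sell 31: 31/300 × $4,708.00 → $486.49
After Purchase 2: 572 on hand, pool $8,463.51 (≈ $14.7963 each)
After Purchase 3: 806 on hand, pool $11,505.51 (≈ $14.2748 each)
Sale 2, sell 637: 637/806 × $11,505.51 → $9,093.06
Sale 3, sell 98: 98/169 × $2,412.45 → $1,398.93
Total COGS = $486.49 + $9,093.06 + $1,398.93 = $10,978.48
Ending inventory (cost pool remaining) = $1,013.52
Check: goods available $11,992.00 = COGS $10,978.48 + ending $1,013.52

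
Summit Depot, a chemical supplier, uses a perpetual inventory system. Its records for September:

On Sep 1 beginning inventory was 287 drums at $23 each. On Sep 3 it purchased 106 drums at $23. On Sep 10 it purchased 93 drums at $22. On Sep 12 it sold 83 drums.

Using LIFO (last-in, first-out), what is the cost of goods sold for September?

Sep 12, 83 sold [LIFO — newest first]: 83 @ $22 = $1,826
Ending inventory: 287 @ $23 + 106 @ $23 + 10 @ $22 = $9,259
Check: goods available $11,085 = COGS $1,826 + ending $9,259

COGS = $1,826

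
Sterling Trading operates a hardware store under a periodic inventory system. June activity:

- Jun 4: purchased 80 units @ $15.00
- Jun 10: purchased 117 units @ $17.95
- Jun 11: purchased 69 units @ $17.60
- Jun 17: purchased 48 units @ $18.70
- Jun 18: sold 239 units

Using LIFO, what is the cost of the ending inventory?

Ending inventory = $1,125.00

Jun 18, 239 sold [LIFO — newest first]: 48 @ $18.70 + 69 @ $17.60 + 117 @ $17.95 + 5 @ $15.00 = $4,287.15
Ending inventory: 75 @ $15.00 = $1,125.00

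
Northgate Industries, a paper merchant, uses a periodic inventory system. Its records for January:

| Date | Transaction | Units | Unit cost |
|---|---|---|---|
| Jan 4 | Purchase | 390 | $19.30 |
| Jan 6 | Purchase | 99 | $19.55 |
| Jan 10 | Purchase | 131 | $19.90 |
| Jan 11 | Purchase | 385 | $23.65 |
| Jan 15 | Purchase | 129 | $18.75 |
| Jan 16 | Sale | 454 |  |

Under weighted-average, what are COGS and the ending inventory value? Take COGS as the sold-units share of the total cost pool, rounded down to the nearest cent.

COGS = $9,445.66; ending inventory = $14,147.69

Jan 16, sell 454: 454/1134 × $23,593.35 → $9,445.66
Ending inventory (cost pool remaining) = $14,147.69
Check: goods available $23,593.35 = COGS $9,445.66 + ending $14,147.69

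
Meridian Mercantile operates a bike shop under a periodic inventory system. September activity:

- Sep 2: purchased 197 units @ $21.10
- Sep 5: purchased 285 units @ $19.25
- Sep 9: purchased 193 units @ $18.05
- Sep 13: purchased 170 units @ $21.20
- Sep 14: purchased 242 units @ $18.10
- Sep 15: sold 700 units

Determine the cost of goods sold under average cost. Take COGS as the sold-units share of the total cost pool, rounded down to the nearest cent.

Sep 15, sell 700: 700/1087 × $21,110.80 → $13,594.81
Ending inventory (cost pool remaining) = $7,515.99
Check: goods available $21,110.80 = COGS $13,594.81 + ending $7,515.99

COGS = $13,594.81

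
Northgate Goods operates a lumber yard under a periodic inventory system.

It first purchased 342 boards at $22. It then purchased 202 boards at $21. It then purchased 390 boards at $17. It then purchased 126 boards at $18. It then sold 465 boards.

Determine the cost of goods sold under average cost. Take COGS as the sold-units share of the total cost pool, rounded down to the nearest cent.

Sale 1, sell 465: 465/1060 × $20,664.00 → $9,064.86
Ending inventory (cost pool remaining) = $11,599.14

COGS = $9,064.86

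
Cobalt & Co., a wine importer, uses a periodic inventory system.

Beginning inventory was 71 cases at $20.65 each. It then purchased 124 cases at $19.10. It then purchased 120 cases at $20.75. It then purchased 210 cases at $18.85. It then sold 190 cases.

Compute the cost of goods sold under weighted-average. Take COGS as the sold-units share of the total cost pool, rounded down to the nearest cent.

Sale 1, sell 190: 190/525 × $10,283.05 → $3,721.48
Ending inventory (cost pool remaining) = $6,561.57

COGS = $3,721.48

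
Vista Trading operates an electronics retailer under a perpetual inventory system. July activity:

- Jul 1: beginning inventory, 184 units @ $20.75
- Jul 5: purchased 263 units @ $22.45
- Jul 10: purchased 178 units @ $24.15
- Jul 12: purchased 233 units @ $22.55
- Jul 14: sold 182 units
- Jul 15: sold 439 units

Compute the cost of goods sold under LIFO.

Jul 14, 182 sold [LIFO — newest first]: 182 @ $22.55 = $4,104.10
Jul 15, 439 sold [LIFO — newest first]: 51 @ $22.55 + 178 @ $24.15 + 210 @ $22.45 = $10,163.25
Total COGS = $4,104.10 + $10,163.25 = $14,267.35
Ending inventory: 184 @ $20.75 + 53 @ $22.45 = $5,007.85
Check: goods available $19,275.20 = COGS $14,267.35 + ending $5,007.85

COGS = $14,267.35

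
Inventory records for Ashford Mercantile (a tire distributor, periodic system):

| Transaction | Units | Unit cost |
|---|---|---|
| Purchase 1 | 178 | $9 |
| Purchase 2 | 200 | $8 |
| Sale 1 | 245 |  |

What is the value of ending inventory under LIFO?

Ending inventory = $1,197

Sale 1 (245) [LIFO — newest first]: 200 @ $8 + 45 @ $9 = $2,005
Ending inventory: 133 @ $9 = $1,197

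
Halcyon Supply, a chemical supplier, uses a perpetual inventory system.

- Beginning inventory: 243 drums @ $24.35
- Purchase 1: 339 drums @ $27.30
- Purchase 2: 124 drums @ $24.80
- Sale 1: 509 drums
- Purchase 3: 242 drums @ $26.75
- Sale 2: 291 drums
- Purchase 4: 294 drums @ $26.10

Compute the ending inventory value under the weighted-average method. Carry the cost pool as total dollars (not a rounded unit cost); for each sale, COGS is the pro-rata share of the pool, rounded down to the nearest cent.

Ending inventory = $11,572.34

After Beginning: 243 on hand, pool $5,917.05 (≈ $24.3500 each)
After Purchase 1: 582 on hand, pool $15,171.75 (≈ $26.0683 each)
After Purchase 2: 706 on hand, pool $18,246.95 (≈ $25.8455 each)
Sale 1, sell 509: 509/706 × $18,246.95 → $13,155.37
After Purchase 3: 439 on hand, pool $11,565.08 (≈ $26.3441 each)
Sale 2, sell 291: 291/439 × $11,565.08 → $7,666.14
After Purchase 4: 442 on hand, pool $11,572.34 (≈ $26.1818 each)
Total COGS = $13,155.37 + $7,666.14 = $20,821.51
Ending inventory (cost pool remaining) = $11,572.34
Check: goods available $32,393.85 = COGS $20,821.51 + ending $11,572.34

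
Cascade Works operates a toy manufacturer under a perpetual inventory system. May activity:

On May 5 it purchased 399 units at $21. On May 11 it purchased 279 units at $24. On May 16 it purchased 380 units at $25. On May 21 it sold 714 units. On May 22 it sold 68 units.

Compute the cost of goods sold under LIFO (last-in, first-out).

COGS = $18,779

May 21, 714 sold [LIFO — newest first]: 380 @ $25 + 279 @ $24 + 55 @ $21 = $17,351
May 22, 68 sold [LIFO — newest first]: 68 @ $21 = $1,428
Total COGS = $17,351 + $1,428 = $18,779
Ending inventory: 276 @ $21 = $5,796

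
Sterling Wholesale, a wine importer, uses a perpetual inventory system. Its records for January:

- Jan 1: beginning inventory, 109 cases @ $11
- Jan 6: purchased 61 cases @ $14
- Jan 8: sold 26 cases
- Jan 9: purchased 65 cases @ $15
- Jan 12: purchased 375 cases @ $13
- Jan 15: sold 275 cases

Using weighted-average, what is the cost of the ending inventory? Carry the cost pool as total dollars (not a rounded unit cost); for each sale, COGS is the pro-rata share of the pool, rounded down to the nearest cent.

Ending inventory = $4,015.43

After Jan 1: 109 on hand, pool $1,199.00 (≈ $11.0000 each)
After Jan 6: 170 on hand, pool $2,053.00 (≈ $12.0765 each)
Jan 8, sell 26: 26/170 × $2,053.00 → $313.98
After Jan 9: 209 on hand, pool $2,714.02 (≈ $12.9857 each)
After Jan 12: 584 on hand, pool $7,589.02 (≈ $12.9949 each)
Jan 15, sell 275: 275/584 × $7,589.02 → $3,573.59
Total COGS = $313.98 + $3,573.59 = $3,887.57
Ending inventory (cost pool remaining) = $4,015.43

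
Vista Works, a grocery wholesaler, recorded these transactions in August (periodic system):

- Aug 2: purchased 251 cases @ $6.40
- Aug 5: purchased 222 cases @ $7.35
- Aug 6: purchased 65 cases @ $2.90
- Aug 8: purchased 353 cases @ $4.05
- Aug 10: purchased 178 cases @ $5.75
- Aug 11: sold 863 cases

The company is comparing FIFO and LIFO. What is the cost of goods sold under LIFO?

COGS = $4,561.35

FIFO COGS: 251 @ $6.40 + 222 @ $7.35 + 65 @ $2.90 + 325 @ $4.05 = $4,742.85
LIFO COGS: 178 @ $5.75 + 353 @ $4.05 + 65 @ $2.90 + 222 @ $7.35 + 45 @ $6.40 = $4,561.35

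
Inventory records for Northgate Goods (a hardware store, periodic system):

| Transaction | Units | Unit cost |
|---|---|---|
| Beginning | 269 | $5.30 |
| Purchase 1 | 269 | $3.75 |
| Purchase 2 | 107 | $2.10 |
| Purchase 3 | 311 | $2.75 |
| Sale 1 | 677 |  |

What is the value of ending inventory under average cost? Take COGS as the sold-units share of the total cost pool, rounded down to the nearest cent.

Ending inventory = $1,025.65

Sale 1, sell 677: 677/956 × $3,514.40 → $2,488.75
Ending inventory (cost pool remaining) = $1,025.65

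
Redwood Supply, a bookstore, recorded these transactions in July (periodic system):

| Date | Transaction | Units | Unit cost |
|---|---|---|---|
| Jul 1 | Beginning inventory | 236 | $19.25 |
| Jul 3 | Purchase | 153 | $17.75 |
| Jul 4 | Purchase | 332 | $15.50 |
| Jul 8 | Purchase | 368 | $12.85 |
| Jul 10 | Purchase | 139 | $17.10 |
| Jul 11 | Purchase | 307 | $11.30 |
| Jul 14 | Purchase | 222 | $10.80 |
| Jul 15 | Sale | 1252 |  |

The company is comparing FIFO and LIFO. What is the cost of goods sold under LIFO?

COGS = $16,320.40

FIFO COGS: 236 @ $19.25 + 153 @ $17.75 + 332 @ $15.50 + 368 @ $12.85 + 139 @ $17.10 + 24 @ $11.30 = $19,781.65
LIFO COGS: 222 @ $10.80 + 307 @ $11.30 + 139 @ $17.10 + 368 @ $12.85 + 216 @ $15.50 = $16,320.40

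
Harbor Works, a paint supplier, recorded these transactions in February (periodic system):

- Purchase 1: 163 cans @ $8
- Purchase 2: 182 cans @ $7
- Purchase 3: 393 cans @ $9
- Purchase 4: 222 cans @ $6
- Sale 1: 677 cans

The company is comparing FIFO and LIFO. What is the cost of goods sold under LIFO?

FIFO COGS: 163 @ $8 + 182 @ $7 + 332 @ $9 = $5,566
LIFO COGS: 222 @ $6 + 393 @ $9 + 62 @ $7 = $5,303

COGS = $5,303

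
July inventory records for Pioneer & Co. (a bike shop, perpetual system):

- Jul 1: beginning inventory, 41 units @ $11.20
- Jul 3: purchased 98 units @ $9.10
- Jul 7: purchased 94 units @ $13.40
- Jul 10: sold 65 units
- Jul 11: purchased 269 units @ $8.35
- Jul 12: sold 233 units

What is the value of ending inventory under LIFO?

Ending inventory = $2,040.20

Jul 10, 65 sold [LIFO — newest first]: 65 @ $13.40 = $871.00
Jul 12, 233 sold [LIFO — newest first]: 233 @ $8.35 = $1,945.55
Total COGS = $871.00 + $1,945.55 = $2,816.55
Ending inventory: 41 @ $11.20 + 98 @ $9.10 + 29 @ $13.40 + 36 @ $8.35 = $2,040.20
Check: goods available $4,856.75 = COGS $2,816.55 + ending $2,040.20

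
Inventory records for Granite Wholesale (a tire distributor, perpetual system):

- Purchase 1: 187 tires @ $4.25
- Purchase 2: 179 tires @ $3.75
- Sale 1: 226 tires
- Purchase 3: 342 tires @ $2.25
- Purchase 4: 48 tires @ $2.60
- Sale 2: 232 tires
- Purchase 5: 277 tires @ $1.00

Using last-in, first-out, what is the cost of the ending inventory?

Sale 1 (226) [LIFO — newest first]: 179 @ $3.75 + 47 @ $4.25 = $871.00
Sale 2 (232) [LIFO — newest first]: 48 @ $2.60 + 184 @ $2.25 = $538.80
Total COGS = $871.00 + $538.80 = $1,409.80
Ending inventory: 140 @ $4.25 + 158 @ $2.25 + 277 @ $1.00 = $1,227.50

Ending inventory = $1,227.50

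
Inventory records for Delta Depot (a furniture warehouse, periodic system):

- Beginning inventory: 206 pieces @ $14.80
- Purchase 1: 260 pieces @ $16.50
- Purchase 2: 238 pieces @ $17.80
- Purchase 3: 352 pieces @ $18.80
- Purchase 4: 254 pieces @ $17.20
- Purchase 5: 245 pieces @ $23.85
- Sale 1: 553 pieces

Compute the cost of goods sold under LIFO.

Sale 1 (553) [LIFO — newest first]: 245 @ $23.85 + 254 @ $17.20 + 54 @ $18.80 = $11,227.25
Ending inventory: 206 @ $14.80 + 260 @ $16.50 + 238 @ $17.80 + 298 @ $18.80 = $17,177.60
Check: goods available $28,404.85 = COGS $11,227.25 + ending $17,177.60

COGS = $11,227.25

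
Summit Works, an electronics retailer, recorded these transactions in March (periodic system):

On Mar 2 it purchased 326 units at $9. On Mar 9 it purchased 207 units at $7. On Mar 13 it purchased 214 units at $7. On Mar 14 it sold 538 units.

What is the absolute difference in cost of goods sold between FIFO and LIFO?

FIFO COGS: 326 @ $9 + 207 @ $7 + 5 @ $7 = $4,418
LIFO COGS: 214 @ $7 + 207 @ $7 + 117 @ $9 = $4,000
Difference = |$4,418 − $4,000| = $418

$418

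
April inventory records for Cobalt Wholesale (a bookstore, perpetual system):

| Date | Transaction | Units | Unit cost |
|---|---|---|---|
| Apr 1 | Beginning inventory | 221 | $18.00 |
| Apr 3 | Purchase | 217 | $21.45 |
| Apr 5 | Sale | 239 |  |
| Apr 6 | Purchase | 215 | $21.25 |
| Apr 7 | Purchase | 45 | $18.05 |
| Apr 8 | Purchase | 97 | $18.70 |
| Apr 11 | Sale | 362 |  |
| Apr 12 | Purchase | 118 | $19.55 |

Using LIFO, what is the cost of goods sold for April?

COGS = $12,335.55

Apr 5, 239 sold [LIFO — newest first]: 217 @ $21.45 + 22 @ $18.00 = $5,050.65
Apr 11, 362 sold [LIFO — newest first]: 97 @ $18.70 + 45 @ $18.05 + 215 @ $21.25 + 5 @ $18.00 = $7,284.90
Total COGS = $5,050.65 + $7,284.90 = $12,335.55
Ending inventory: 194 @ $18.00 + 118 @ $19.55 = $5,798.90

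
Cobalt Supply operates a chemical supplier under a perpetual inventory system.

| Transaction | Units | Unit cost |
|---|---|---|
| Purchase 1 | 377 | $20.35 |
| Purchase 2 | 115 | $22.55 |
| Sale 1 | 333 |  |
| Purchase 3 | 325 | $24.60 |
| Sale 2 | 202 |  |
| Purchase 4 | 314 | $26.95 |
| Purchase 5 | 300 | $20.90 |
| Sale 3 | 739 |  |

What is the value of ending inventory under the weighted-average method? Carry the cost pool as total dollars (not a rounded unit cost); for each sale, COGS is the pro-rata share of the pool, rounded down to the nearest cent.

Ending inventory = $3,736.36

After Purchase 1: 377 on hand, pool $7,671.95 (≈ $20.3500 each)
After Purchase 2: 492 on hand, pool $10,265.20 (≈ $20.8642 each)
Sale 1, sell 333: 333/492 × $10,265.20 → $6,947.78
After Purchase 3: 484 on hand, pool $11,312.42 (≈ $23.3728 each)
Sale 2, sell 202: 202/484 × $11,312.42 → $4,721.29
After Purchase 4: 596 on hand, pool $15,053.43 (≈ $25.2574 each)
After Purchase 5: 896 on hand, pool $21,323.43 (≈ $23.7985 each)
Sale 3, sell 739: 739/896 × $21,323.43 → $17,587.07
Total COGS = $6,947.78 + $4,721.29 + $17,587.07 = $29,256.14
Ending inventory (cost pool remaining) = $3,736.36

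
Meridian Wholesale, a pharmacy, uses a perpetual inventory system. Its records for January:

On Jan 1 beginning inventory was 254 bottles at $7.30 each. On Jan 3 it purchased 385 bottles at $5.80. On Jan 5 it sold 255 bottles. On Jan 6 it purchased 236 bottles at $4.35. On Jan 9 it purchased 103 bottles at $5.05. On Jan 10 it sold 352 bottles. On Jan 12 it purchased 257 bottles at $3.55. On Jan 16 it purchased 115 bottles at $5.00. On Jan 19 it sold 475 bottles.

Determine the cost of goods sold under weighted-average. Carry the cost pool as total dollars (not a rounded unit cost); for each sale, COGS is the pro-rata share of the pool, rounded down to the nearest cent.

After Jan 1: 254 on hand, pool $1,854.20 (≈ $7.3000 each)
After Jan 3: 639 on hand, pool $4,087.20 (≈ $6.3962 each)
Jan 5, sell 255: 255/639 × $4,087.20 → $1,631.04
After Jan 6: 620 on hand, pool $3,482.76 (≈ $5.6174 each)
After Jan 9: 723 on hand, pool $4,002.91 (≈ $5.5365 each)
Jan 10, sell 352: 352/723 × $4,002.91 → $1,948.85
After Jan 12: 628 on hand, pool $2,966.41 (≈ $4.7236 each)
After Jan 16: 743 on hand, pool $3,541.41 (≈ $4.7664 each)
Jan 19, sell 475: 475/743 × $3,541.41 → $2,264.02
Total COGS = $1,631.04 + $1,948.85 + $2,264.02 = $5,843.91
Ending inventory (cost pool remaining) = $1,277.39

COGS = $5,843.91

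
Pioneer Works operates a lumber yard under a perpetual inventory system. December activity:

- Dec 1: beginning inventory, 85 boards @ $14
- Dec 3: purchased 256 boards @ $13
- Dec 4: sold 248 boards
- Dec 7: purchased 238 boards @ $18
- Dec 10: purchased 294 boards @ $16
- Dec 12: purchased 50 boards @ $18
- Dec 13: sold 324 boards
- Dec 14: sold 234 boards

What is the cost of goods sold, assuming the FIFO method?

Dec 4, 248 sold [FIFO — oldest first]: 85 @ $14 + 163 @ $13 = $3,309
Dec 13, 324 sold [FIFO — oldest first]: 93 @ $13 + 231 @ $18 = $5,367
Dec 14, 234 sold [FIFO — oldest first]: 7 @ $18 + 227 @ $16 = $3,758
Total COGS = $3,309 + $5,367 + $3,758 = $12,434
Ending inventory: 67 @ $16 + 50 @ $18 = $1,972
Check: goods available $14,406 = COGS $12,434 + ending $1,972

COGS = $12,434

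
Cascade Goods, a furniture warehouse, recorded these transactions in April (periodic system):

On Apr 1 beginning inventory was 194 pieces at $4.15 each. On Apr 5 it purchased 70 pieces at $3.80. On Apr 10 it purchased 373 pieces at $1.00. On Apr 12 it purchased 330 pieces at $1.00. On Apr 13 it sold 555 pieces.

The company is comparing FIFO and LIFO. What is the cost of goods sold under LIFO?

FIFO COGS: 194 @ $4.15 + 70 @ $3.80 + 291 @ $1.00 = $1,362.10
LIFO COGS: 330 @ $1.00 + 225 @ $1.00 = $555.00

COGS = $555.00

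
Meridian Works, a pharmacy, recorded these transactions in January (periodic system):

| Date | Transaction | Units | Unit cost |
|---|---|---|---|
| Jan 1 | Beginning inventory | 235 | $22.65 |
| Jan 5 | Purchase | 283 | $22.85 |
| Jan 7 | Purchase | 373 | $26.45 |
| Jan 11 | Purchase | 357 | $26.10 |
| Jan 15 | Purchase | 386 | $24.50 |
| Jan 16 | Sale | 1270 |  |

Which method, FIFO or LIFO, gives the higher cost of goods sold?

LIFO

FIFO COGS: 235 @ $22.65 + 283 @ $22.85 + 373 @ $26.45 + 357 @ $26.10 + 22 @ $24.50 = $31,511.85
LIFO COGS: 386 @ $24.50 + 357 @ $26.10 + 373 @ $26.45 + 154 @ $22.85 = $32,159.45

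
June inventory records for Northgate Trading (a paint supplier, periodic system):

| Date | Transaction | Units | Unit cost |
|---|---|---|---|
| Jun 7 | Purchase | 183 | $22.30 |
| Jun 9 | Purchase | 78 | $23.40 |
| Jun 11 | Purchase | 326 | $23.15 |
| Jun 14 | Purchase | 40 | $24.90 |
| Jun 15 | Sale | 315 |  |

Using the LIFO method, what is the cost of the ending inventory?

Jun 15, 315 sold [LIFO — newest first]: 40 @ $24.90 + 275 @ $23.15 = $7,362.25
Ending inventory: 183 @ $22.30 + 78 @ $23.40 + 51 @ $23.15 = $7,086.75

Ending inventory = $7,086.75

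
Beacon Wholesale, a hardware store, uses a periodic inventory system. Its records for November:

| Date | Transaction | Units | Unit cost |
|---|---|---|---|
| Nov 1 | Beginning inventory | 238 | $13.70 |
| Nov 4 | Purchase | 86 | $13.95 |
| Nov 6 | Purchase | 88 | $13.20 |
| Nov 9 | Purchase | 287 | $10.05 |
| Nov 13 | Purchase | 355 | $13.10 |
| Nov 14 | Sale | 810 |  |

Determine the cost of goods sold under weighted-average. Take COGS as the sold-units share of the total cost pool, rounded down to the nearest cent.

Nov 14, sell 810: 810/1054 × $13,156.75 → $10,110.97
Ending inventory (cost pool remaining) = $3,045.78
Check: goods available $13,156.75 = COGS $10,110.97 + ending $3,045.78

COGS = $10,110.97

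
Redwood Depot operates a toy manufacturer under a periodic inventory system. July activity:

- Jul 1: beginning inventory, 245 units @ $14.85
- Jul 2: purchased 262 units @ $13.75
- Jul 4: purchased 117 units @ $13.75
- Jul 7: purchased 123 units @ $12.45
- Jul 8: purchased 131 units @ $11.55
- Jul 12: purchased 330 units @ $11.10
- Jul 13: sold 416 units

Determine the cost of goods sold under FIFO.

COGS = $5,989.50

Jul 13, 416 sold [FIFO — oldest first]: 245 @ $14.85 + 171 @ $13.75 = $5,989.50
Ending inventory: 91 @ $13.75 + 117 @ $13.75 + 123 @ $12.45 + 131 @ $11.55 + 330 @ $11.10 = $9,567.40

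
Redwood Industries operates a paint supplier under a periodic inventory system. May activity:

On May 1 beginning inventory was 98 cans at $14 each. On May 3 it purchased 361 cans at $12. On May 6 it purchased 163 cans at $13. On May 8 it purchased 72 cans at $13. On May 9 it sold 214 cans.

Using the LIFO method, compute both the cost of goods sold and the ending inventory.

May 9, 214 sold [LIFO — newest first]: 72 @ $13 + 142 @ $13 = $2,782
Ending inventory: 98 @ $14 + 361 @ $12 + 21 @ $13 = $5,977

COGS = $2,782; ending inventory = $5,977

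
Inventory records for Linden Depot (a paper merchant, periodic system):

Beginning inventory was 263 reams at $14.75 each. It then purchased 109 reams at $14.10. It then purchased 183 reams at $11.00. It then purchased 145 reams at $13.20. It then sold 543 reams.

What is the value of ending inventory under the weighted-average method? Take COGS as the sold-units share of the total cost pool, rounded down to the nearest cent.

Ending inventory = $2,095.54

Sale 1, sell 543: 543/700 × $9,343.15 → $7,247.61
Ending inventory (cost pool remaining) = $2,095.54
Check: goods available $9,343.15 = COGS $7,247.61 + ending $2,095.54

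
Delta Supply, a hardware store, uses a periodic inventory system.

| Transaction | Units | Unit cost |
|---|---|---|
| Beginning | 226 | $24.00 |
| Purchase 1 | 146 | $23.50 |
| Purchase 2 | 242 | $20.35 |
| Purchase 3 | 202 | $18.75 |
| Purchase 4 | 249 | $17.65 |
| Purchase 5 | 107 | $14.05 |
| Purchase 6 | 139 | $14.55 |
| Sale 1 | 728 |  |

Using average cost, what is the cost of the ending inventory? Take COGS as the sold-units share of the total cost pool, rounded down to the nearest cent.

Sale 1, sell 728: 728/1311 × $25,487.85 → $14,153.43
Ending inventory (cost pool remaining) = $11,334.42
Check: goods available $25,487.85 = COGS $14,153.43 + ending $11,334.42

Ending inventory = $11,334.42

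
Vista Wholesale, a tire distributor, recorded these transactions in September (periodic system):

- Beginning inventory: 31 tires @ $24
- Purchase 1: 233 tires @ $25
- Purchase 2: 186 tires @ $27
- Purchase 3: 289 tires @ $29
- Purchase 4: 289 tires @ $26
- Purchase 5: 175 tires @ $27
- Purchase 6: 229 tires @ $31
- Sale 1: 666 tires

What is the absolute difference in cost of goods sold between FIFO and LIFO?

$781

FIFO COGS: 31 @ $24 + 233 @ $25 + 186 @ $27 + 216 @ $29 = $17,855
LIFO COGS: 229 @ $31 + 175 @ $27 + 262 @ $26 = $18,636
Difference = |$17,855 − $18,636| = $781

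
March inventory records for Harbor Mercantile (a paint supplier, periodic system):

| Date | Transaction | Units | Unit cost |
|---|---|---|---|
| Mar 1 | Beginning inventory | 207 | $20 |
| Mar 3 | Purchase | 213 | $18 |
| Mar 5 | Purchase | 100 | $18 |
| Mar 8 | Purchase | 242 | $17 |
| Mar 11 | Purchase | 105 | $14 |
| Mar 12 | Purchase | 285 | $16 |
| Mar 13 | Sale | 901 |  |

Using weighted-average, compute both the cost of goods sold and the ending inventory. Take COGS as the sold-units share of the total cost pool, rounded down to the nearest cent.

Mar 13, sell 901: 901/1152 × $19,918.00 → $15,578.22
Ending inventory (cost pool remaining) = $4,339.78
Check: goods available $19,918.00 = COGS $15,578.22 + ending $4,339.78

COGS = $15,578.22; ending inventory = $4,339.78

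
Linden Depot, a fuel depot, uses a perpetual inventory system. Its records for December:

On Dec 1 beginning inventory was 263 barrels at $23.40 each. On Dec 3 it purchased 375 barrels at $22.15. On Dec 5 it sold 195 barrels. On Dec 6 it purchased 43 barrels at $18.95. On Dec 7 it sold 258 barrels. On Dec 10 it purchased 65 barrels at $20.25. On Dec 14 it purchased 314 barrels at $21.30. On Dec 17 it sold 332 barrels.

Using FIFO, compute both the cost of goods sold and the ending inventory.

Dec 5, 195 sold [FIFO — oldest first]: 195 @ $23.40 = $4,563.00
Dec 7, 258 sold [FIFO — oldest first]: 68 @ $23.40 + 190 @ $22.15 = $5,799.70
Dec 17, 332 sold [FIFO — oldest first]: 185 @ $22.15 + 43 @ $18.95 + 65 @ $20.25 + 39 @ $21.30 = $7,059.55
Total COGS = $4,563.00 + $5,799.70 + $7,059.55 = $17,422.25
Ending inventory: 275 @ $21.30 = $5,857.50

COGS = $17,422.25; ending inventory = $5,857.50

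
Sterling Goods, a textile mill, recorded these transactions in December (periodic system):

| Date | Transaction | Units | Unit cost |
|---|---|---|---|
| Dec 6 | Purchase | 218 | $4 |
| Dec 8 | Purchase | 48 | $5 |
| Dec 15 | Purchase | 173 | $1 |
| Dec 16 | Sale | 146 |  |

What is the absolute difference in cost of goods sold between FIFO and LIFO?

FIFO COGS: 146 @ $4 = $584
LIFO COGS: 146 @ $1 = $146
Difference = |$584 − $146| = $438

$438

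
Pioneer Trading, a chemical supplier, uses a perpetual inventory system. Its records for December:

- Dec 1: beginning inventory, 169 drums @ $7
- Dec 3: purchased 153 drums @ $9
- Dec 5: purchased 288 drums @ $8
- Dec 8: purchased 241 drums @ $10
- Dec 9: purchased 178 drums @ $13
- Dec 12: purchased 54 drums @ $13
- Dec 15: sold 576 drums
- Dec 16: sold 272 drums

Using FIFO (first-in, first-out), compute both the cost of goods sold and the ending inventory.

Dec 15, 576 sold [FIFO — oldest first]: 169 @ $7 + 153 @ $9 + 254 @ $8 = $4,592
Dec 16, 272 sold [FIFO — oldest first]: 34 @ $8 + 238 @ $10 = $2,652
Total COGS = $4,592 + $2,652 = $7,244
Ending inventory: 3 @ $10 + 178 @ $13 + 54 @ $13 = $3,046
Check: goods available $10,290 = COGS $7,244 + ending $3,046

COGS = $7,244; ending inventory = $3,046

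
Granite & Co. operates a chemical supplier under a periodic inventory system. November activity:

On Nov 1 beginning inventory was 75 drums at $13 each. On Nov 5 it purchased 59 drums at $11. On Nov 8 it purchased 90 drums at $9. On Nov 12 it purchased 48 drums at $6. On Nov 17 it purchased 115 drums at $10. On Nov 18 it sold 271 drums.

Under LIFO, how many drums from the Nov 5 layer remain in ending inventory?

Nov 18, 271 sold [LIFO — newest first]: 115 @ $10 + 48 @ $6 + 90 @ $9 + 18 @ $11 = $2,446
Ending inventory: 75 @ $13 + 41 @ $11 = $1,426

41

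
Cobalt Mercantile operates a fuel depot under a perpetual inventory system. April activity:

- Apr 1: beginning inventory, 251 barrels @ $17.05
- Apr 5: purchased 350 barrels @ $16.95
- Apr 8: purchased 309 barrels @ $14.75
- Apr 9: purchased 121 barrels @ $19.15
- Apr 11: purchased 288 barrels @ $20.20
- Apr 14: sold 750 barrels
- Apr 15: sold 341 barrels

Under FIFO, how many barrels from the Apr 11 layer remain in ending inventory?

Apr 14, 750 sold [FIFO — oldest first]: 251 @ $17.05 + 350 @ $16.95 + 149 @ $14.75 = $12,409.80
Apr 15, 341 sold [FIFO — oldest first]: 160 @ $14.75 + 121 @ $19.15 + 60 @ $20.20 = $5,889.15
Total COGS = $12,409.80 + $5,889.15 = $18,298.95
Ending inventory: 228 @ $20.20 = $4,605.60

228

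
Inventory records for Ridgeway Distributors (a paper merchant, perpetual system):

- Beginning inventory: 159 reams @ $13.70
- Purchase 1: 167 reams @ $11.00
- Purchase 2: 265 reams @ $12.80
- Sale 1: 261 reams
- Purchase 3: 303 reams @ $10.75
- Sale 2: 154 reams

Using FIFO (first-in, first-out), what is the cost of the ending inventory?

Sale 1 (261) [FIFO — oldest first]: 159 @ $13.70 + 102 @ $11.00 = $3,300.30
Sale 2 (154) [FIFO — oldest first]: 65 @ $11.00 + 89 @ $12.80 = $1,854.20
Total COGS = $3,300.30 + $1,854.20 = $5,154.50
Ending inventory: 176 @ $12.80 + 303 @ $10.75 = $5,510.05

Ending inventory = $5,510.05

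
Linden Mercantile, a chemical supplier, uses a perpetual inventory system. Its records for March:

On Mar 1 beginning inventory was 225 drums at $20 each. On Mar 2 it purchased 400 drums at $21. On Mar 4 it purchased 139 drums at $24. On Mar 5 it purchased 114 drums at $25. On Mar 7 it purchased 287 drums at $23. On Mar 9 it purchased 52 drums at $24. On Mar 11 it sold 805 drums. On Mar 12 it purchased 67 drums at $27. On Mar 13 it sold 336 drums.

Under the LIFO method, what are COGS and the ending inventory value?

COGS = $25,884; ending inventory = $2,860

Mar 11, 805 sold [LIFO — newest first]: 52 @ $24 + 287 @ $23 + 114 @ $25 + 139 @ $24 + 213 @ $21 = $18,508
Mar 13, 336 sold [LIFO — newest first]: 67 @ $27 + 187 @ $21 + 82 @ $20 = $7,376
Total COGS = $18,508 + $7,376 = $25,884
Ending inventory: 143 @ $20 = $2,860
Check: goods available $28,744 = COGS $25,884 + ending $2,860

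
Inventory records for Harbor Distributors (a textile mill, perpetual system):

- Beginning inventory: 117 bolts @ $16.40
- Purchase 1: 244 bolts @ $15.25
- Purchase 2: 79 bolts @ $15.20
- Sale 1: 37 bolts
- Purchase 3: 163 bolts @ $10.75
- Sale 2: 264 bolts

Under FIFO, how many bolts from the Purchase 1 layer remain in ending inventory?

Sale 1 (37) [FIFO — oldest first]: 37 @ $16.40 = $606.80
Sale 2 (264) [FIFO — oldest first]: 80 @ $16.40 + 184 @ $15.25 = $4,118.00
Total COGS = $606.80 + $4,118.00 = $4,724.80
Ending inventory: 60 @ $15.25 + 79 @ $15.20 + 163 @ $10.75 = $3,868.05

60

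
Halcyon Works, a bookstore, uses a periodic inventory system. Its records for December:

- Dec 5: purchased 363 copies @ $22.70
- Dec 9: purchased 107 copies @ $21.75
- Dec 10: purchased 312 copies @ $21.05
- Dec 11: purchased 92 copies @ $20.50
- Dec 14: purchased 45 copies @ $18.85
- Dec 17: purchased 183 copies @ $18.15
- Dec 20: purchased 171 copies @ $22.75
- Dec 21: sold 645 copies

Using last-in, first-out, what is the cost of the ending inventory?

Ending inventory = $13,893.25

Dec 21, 645 sold [LIFO — newest first]: 171 @ $22.75 + 183 @ $18.15 + 45 @ $18.85 + 92 @ $20.50 + 154 @ $21.05 = $13,187.65
Ending inventory: 363 @ $22.70 + 107 @ $21.75 + 158 @ $21.05 = $13,893.25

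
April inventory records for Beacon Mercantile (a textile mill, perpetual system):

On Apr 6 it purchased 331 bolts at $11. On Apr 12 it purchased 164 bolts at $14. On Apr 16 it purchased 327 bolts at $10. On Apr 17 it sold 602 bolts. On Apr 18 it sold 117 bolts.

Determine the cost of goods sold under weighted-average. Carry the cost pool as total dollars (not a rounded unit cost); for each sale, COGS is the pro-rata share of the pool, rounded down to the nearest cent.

COGS = $8,053.32

After Apr 6: 331 on hand, pool $3,641.00 (≈ $11.0000 each)
After Apr 12: 495 on hand, pool $5,937.00 (≈ $11.9939 each)
After Apr 16: 822 on hand, pool $9,207.00 (≈ $11.2007 each)
Apr 17, sell 602: 602/822 × $9,207.00 → $6,742.83
Apr 18, sell 117: 117/220 × $2,464.17 → $1,310.49
Total COGS = $6,742.83 + $1,310.49 = $8,053.32
Ending inventory (cost pool remaining) = $1,153.68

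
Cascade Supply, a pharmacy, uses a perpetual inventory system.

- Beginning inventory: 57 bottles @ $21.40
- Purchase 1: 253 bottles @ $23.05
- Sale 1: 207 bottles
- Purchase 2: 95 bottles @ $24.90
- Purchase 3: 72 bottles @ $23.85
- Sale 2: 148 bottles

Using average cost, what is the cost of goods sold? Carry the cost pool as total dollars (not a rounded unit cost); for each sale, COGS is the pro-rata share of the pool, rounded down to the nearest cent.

COGS = $8,230.72

After Beginning: 57 on hand, pool $1,219.80 (≈ $21.4000 each)
After Purchase 1: 310 on hand, pool $7,051.45 (≈ $22.7466 each)
Sale 1, sell 207: 207/310 × $7,051.45 → $4,708.54
After Purchase 2: 198 on hand, pool $4,708.41 (≈ $23.7798 each)
After Purchase 3: 270 on hand, pool $6,425.61 (≈ $23.7986 each)
Sale 2, sell 148: 148/270 × $6,425.61 → $3,522.18
Total COGS = $4,708.54 + $3,522.18 = $8,230.72
Ending inventory (cost pool remaining) = $2,903.43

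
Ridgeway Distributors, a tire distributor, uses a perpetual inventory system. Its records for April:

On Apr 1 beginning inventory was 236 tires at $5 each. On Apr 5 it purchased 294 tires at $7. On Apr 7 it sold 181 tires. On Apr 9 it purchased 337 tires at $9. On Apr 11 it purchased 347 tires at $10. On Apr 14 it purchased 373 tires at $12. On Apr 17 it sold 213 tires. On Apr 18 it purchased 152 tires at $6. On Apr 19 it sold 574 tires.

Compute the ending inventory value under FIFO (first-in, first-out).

Ending inventory = $7,848

Apr 7, 181 sold [FIFO — oldest first]: 181 @ $5 = $905
Apr 17, 213 sold [FIFO — oldest first]: 55 @ $5 + 158 @ $7 = $1,381
Apr 19, 574 sold [FIFO — oldest first]: 136 @ $7 + 337 @ $9 + 101 @ $10 = $4,995
Total COGS = $905 + $1,381 + $4,995 = $7,281
Ending inventory: 246 @ $10 + 373 @ $12 + 152 @ $6 = $7,848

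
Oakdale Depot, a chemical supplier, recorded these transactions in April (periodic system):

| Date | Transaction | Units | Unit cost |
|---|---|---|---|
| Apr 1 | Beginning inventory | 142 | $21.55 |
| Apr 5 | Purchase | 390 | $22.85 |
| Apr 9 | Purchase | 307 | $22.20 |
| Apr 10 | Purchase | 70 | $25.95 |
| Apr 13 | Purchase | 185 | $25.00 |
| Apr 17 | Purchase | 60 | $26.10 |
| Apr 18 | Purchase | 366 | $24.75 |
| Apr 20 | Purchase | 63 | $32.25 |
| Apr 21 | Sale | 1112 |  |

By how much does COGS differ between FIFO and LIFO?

$1,608.70

FIFO COGS: 142 @ $21.55 + 390 @ $22.85 + 307 @ $22.20 + 70 @ $25.95 + 185 @ $25.00 + 18 @ $26.10 = $25,698.30
LIFO COGS: 63 @ $32.25 + 366 @ $24.75 + 60 @ $26.10 + 185 @ $25.00 + 70 @ $25.95 + 307 @ $22.20 + 61 @ $22.85 = $27,307.00
Difference = |$25,698.30 − $27,307.00| = $1,608.70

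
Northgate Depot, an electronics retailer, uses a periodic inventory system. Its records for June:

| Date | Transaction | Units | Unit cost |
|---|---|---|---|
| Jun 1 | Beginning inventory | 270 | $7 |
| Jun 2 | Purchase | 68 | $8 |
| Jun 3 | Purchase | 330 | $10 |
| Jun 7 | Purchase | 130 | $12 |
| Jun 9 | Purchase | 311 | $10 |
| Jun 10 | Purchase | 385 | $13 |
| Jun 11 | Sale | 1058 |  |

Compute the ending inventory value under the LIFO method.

Jun 11, 1058 sold [LIFO — newest first]: 385 @ $13 + 311 @ $10 + 130 @ $12 + 232 @ $10 = $11,995
Ending inventory: 270 @ $7 + 68 @ $8 + 98 @ $10 = $3,414

Ending inventory = $3,414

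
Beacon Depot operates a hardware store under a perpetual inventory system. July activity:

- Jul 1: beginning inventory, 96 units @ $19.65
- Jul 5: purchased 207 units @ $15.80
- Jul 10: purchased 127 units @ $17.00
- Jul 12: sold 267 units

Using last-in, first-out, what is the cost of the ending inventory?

Ending inventory = $2,945.00

Jul 12, 267 sold [LIFO — newest first]: 127 @ $17.00 + 140 @ $15.80 = $4,371.00
Ending inventory: 96 @ $19.65 + 67 @ $15.80 = $2,945.00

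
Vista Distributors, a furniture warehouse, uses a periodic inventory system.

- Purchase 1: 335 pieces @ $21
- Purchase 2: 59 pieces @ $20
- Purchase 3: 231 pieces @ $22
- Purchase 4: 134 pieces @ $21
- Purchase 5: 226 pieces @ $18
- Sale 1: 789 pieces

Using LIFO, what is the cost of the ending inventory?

Sale 1 (789) [LIFO — newest first]: 226 @ $18 + 134 @ $21 + 231 @ $22 + 59 @ $20 + 139 @ $21 = $16,063
Ending inventory: 196 @ $21 = $4,116

Ending inventory = $4,116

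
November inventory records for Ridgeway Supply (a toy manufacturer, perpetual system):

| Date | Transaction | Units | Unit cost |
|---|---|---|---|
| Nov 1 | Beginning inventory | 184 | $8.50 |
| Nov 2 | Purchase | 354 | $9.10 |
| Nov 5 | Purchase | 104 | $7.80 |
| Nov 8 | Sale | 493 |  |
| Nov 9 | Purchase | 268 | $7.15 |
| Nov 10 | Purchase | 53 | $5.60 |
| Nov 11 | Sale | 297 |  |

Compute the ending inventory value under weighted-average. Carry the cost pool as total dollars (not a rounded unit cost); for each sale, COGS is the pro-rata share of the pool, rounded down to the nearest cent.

After Nov 1: 184 on hand, pool $1,564.00 (≈ $8.5000 each)
After Nov 2: 538 on hand, pool $4,785.40 (≈ $8.8948 each)
After Nov 5: 642 on hand, pool $5,596.60 (≈ $8.7174 each)
Nov 8, sell 493: 493/642 × $5,596.60 → $4,297.70
After Nov 9: 417 on hand, pool $3,215.10 (≈ $7.7101 each)
After Nov 10: 470 on hand, pool $3,511.90 (≈ $7.4721 each)
Nov 11, sell 297: 297/470 × $3,511.90 → $2,219.22
Total COGS = $4,297.70 + $2,219.22 = $6,516.92
Ending inventory (cost pool remaining) = $1,292.68
Check: goods available $7,809.60 = COGS $6,516.92 + ending $1,292.68

Ending inventory = $1,292.68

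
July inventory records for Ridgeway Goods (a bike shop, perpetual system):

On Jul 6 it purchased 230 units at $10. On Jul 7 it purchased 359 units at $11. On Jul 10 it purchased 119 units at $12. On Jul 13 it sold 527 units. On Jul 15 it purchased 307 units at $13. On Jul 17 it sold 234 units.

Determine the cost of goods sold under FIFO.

COGS = $8,366

Jul 13, 527 sold [FIFO — oldest first]: 230 @ $10 + 297 @ $11 = $5,567
Jul 17, 234 sold [FIFO — oldest first]: 62 @ $11 + 119 @ $12 + 53 @ $13 = $2,799
Total COGS = $5,567 + $2,799 = $8,366
Ending inventory: 254 @ $13 = $3,302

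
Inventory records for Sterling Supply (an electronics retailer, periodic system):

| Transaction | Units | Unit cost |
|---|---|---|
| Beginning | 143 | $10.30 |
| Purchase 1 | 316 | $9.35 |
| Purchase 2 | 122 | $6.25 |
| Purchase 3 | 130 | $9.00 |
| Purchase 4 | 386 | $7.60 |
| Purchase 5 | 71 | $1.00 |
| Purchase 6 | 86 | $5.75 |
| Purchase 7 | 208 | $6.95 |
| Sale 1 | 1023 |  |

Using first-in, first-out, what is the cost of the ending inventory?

Sale 1 (1023) [FIFO — oldest first]: 143 @ $10.30 + 316 @ $9.35 + 122 @ $6.25 + 130 @ $9.00 + 312 @ $7.60 = $8,731.20
Ending inventory: 74 @ $7.60 + 71 @ $1.00 + 86 @ $5.75 + 208 @ $6.95 = $2,573.50
Check: goods available $11,304.70 = COGS $8,731.20 + ending $2,573.50

Ending inventory = $2,573.50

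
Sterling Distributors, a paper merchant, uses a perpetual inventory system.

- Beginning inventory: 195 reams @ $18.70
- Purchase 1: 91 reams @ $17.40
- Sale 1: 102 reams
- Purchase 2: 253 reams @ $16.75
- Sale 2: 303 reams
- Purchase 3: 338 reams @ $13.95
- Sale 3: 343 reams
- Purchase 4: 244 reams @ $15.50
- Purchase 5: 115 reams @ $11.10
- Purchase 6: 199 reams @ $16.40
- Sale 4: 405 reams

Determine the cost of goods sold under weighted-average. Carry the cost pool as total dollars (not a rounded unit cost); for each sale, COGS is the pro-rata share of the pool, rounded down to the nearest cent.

COGS = $18,298.29

After Beginning: 195 on hand, pool $3,646.50 (≈ $18.7000 each)
After Purchase 1: 286 on hand, pool $5,229.90 (≈ $18.2864 each)
Sale 1, sell 102: 102/286 × $5,229.90 → $1,865.20
After Purchase 2: 437 on hand, pool $7,602.45 (≈ $17.3969 each)
Sale 2, sell 303: 303/437 × $7,602.45 → $5,271.26
After Purchase 3: 472 on hand, pool $7,046.29 (≈ $14.9286 each)
Sale 3, sell 343: 343/472 × $7,046.29 → $5,120.50
After Purchase 4: 373 on hand, pool $5,707.79 (≈ $15.3024 each)
After Purchase 5: 488 on hand, pool $6,984.29 (≈ $14.3121 each)
After Purchase 6: 687 on hand, pool $10,247.89 (≈ $14.9169 each)
Sale 4, sell 405: 405/687 × $10,247.89 → $6,041.33
Total COGS = $1,865.20 + $5,271.26 + $5,120.50 + $6,041.33 = $18,298.29
Ending inventory (cost pool remaining) = $4,206.56
Check: goods available $22,504.85 = COGS $18,298.29 + ending $4,206.56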